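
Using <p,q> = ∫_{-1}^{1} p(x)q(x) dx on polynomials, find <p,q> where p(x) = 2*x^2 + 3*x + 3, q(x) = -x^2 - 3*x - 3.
<p,q> = -154/5

Expand the product: p(x)·q(x) = -2*x^4 - 9*x^3 - 18*x^2 - 18*x - 9.
∫_{-1}^{1} of each monomial x^k gives [2/(k+1) if k even, 0 if k odd]. Integrating term-by-term (or equivalently evaluating the antiderivative F(x) = -2*x^5/5 - 9*x^4/4 - 6*x^3 - 9*x^2 - 9*x at the endpoints):
  F(1) − F(−1) = -533/20 − (83/20) = -154/5.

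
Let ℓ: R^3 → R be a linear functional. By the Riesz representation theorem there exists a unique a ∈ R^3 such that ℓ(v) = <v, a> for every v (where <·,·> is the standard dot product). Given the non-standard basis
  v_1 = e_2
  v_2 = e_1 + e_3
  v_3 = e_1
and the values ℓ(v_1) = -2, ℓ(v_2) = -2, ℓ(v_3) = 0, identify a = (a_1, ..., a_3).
a = (0, -2, -2)

Write a = (a_1, ..., a_3) in the standard basis. For each basis vector v_i, ℓ(v_i) = <v_i, a> is a linear equation in the a_j's. Collect the n equations into a matrix system V a = ℓ, where row i of V is v_i (expressed in the standard basis). Since V is invertible (lower-triangular with 1s on the diagonal, up to permutation), solve by back-substitution:
  V =
[[0, 1, 0],
 [1, 0, 1],
 [1, 0, 0]]
  V a = (-2, -2, 0)
Solving gives a = (0, -2, -2).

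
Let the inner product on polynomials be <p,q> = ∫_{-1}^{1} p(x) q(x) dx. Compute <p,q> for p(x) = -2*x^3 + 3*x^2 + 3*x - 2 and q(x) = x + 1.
<p,q> = -4/5

Expand the product: p(x)·q(x) = -2*x^4 + x^3 + 6*x^2 + x - 2.
∫_{-1}^{1} of each monomial x^k gives [2/(k+1) if k even, 0 if k odd]. Integrating term-by-term (or equivalently evaluating the antiderivative F(x) = -2*x^5/5 + x^4/4 + 2*x^3 + x^2/2 - 2*x at the endpoints):
  F(1) − F(−1) = 7/20 − (23/20) = -4/5.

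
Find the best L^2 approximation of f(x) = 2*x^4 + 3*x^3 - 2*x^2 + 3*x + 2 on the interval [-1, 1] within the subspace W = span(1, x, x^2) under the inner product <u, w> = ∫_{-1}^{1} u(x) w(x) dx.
g(x) = -2*x^2/7 + 24*x/5 + 64/35

The best approximation g ∈ W is the orthogonal projection of f onto W. Writing g = a_0 + a_1 x + a_2 x^2, the coefficients solve the normal equations G · a = b where
  G_{ij} = <φ_i, φ_j> and b_i = <f, φ_i>, with φ_0 = 1, φ_1 = x, φ_2 = x^2.
G =
  [2, 0, 2/3]
  [0, 2/3, 0]
  [2/3, 0, 2/5],
b = (52/15, 16/5, 116/105).
Solving gives a_0 = 64/35, a_1 = 24/5, a_2 = -2/7, so
  g(x) = -2*x^2/7 + 24*x/5 + 64/35.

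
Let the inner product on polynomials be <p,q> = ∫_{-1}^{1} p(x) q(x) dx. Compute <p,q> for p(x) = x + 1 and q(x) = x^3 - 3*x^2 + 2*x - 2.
<p,q> = -64/15

Expand the product: p(x)·q(x) = x^4 - 2*x^3 - x^2 - 2.
∫_{-1}^{1} of each monomial x^k gives [2/(k+1) if k even, 0 if k odd]. Integrating term-by-term (or equivalently evaluating the antiderivative F(x) = x^5/5 - x^4/2 - x^3/3 - 2*x at the endpoints):
  F(1) − F(−1) = -79/30 − (49/30) = -64/15.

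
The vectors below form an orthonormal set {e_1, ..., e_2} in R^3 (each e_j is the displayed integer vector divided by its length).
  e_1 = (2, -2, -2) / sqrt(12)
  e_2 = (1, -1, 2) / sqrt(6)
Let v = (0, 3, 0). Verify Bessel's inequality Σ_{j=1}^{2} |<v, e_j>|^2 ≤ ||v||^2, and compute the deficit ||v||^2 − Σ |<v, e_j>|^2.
Σ |<v, e_j>|^2 = 9/2; ||v||^2 = 9; deficit = 9/2

Write each e_j = u_j / sqrt(<u_j, u_j>) where u_j is the displayed integer vector. Then <v, e_j> = <v, u_j> / sqrt(<u_j, u_j>), so |<v, e_j>|^2 = <v, u_j>^2 / <u_j, u_j>.
Coefficients: <v, e_1> = -6/sqrt(12), <v, e_2> = -3/sqrt(6).
Square and sum: Σ |<v, e_j>|^2 = 9/2.
Compute ||v||^2 = v·v = 9.
Deficit = 9 − 9/2 = 9/2 ≥ 0, confirming Bessel's inequality. (The deficit equals ||v − Σ <v,e_j> e_j||^2, the squared distance from v to span{e_j}.)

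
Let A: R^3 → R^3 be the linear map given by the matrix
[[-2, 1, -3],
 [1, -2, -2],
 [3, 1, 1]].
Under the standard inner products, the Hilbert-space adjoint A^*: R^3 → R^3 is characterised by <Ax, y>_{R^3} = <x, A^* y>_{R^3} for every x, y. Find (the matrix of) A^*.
A^* = A^T =
[[-2, 1, 3],
 [1, -2, 1],
 [-3, -2, 1]]

For real matrices with standard dot products, the defining identity <Ax, y> = <x, A^* y> gives (Ax)^T y = x^T (A^*) y, i.e. x^T A^T y = x^T (A^*) y. Since this holds for all x, y, we must have A^* = A^T. Therefore
A^* =
[[-2, 1, 3],
 [1, -2, 1],
 [-3, -2, 1]].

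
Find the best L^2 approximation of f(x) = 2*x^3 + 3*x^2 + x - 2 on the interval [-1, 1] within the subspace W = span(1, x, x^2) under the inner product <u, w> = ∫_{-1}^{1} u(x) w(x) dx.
g(x) = 3*x^2 + 11*x/5 - 2

The best approximation g ∈ W is the orthogonal projection of f onto W. Writing g = a_0 + a_1 x + a_2 x^2, the coefficients solve the normal equations G · a = b where
  G_{ij} = <φ_i, φ_j> and b_i = <f, φ_i>, with φ_0 = 1, φ_1 = x, φ_2 = x^2.
G =
  [2, 0, 2/3]
  [0, 2/3, 0]
  [2/3, 0, 2/5],
b = (-2, 22/15, -2/15).
Solving gives a_0 = -2, a_1 = 11/5, a_2 = 3, so
  g(x) = 3*x^2 + 11*x/5 - 2.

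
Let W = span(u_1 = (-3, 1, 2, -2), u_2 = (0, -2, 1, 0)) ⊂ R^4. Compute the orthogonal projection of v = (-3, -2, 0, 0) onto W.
proj_W(v) = (-7/6, -109/90, 71/45, -7/9)

Set up U = [u_1 | ... | u_2] ∈ R^(4×2). The projector onto W = col(U) is P = U (U^T U)^(-1) U^T.
Compute U^T U =
  [18, 0]
  [0, 5],
and U^T v = (7, 4).
Solve U^T U · c = U^T v for the coefficients: c = (7/18, 4/5). The projection is proj_W(v) = U c.
Check: (v - proj_W(v)) · u_1 = 0  (should be 0).
Check: (v - proj_W(v)) · u_2 = 0  (should be 0).
Result: proj_W(v) = (-7/6, -109/90, 71/45, -7/9).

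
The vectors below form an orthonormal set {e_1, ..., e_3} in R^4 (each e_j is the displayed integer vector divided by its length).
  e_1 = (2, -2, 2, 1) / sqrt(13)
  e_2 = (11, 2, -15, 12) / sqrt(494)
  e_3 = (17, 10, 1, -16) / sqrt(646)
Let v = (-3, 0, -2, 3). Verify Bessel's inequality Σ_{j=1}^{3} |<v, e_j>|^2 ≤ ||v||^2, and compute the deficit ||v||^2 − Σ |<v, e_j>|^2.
Σ |<v, e_j>|^2 = 370/17; ||v||^2 = 22; deficit = 4/17

Write each e_j = u_j / sqrt(<u_j, u_j>) where u_j is the displayed integer vector. Then <v, e_j> = <v, u_j> / sqrt(<u_j, u_j>), so |<v, e_j>|^2 = <v, u_j>^2 / <u_j, u_j>.
Coefficients: <v, e_1> = -7/sqrt(13), <v, e_2> = 33/sqrt(494), <v, e_3> = -101/sqrt(646).
Square and sum: Σ |<v, e_j>|^2 = 370/17.
Compute ||v||^2 = v·v = 22.
Deficit = 22 − 370/17 = 4/17 ≥ 0, confirming Bessel's inequality. (The deficit equals ||v − Σ <v,e_j> e_j||^2, the squared distance from v to span{e_j}.)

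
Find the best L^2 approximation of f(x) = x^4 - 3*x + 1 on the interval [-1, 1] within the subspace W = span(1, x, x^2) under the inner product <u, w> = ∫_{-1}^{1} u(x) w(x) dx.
g(x) = 6*x^2/7 - 3*x + 32/35

The best approximation g ∈ W is the orthogonal projection of f onto W. Writing g = a_0 + a_1 x + a_2 x^2, the coefficients solve the normal equations G · a = b where
  G_{ij} = <φ_i, φ_j> and b_i = <f, φ_i>, with φ_0 = 1, φ_1 = x, φ_2 = x^2.
G =
  [2, 0, 2/3]
  [0, 2/3, 0]
  [2/3, 0, 2/5],
b = (12/5, -2, 20/21).
Solving gives a_0 = 32/35, a_1 = -3, a_2 = 6/7, so
  g(x) = 6*x^2/7 - 3*x + 32/35.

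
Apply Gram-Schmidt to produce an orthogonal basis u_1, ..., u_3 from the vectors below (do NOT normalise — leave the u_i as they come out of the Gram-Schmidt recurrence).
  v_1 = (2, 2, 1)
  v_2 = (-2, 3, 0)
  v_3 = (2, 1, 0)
Orthogonal basis:
  u_1 = (2, 2, 1)
  u_2 = (-22/9, 23/9, -2/9)
  u_3 = (24/113, 16/113, -80/113)

Apply the Gram-Schmidt recurrence
  u_1 = v_1
  u_i = v_i − Σ_{j<i} ((v_i · u_j) / (u_j · u_j)) · u_j.

Step by step this gives:
  u_1 = (2, 2, 1)
  u_2 = (-22/9, 23/9, -2/9)
  u_3 = (24/113, 16/113, -80/113)

Orthogonality check:
  u_2 · u_1 = 0 (should be 0)
  u_3 · u_1 = 0 (should be 0)
  u_3 · u_2 = 0 (should be 0)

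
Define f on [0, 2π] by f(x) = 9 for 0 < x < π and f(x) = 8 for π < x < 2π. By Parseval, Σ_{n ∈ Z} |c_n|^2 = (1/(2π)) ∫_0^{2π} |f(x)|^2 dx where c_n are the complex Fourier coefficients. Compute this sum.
Σ |c_n|^2 = 145/2

Parseval equates the L^2 energy of f (normalised by 1/(2π)) with the ℓ^2 sum of its Fourier coefficients: (1/(2π)) ∫_0^{2π} |f|^2 = Σ |c_n|^2.
Compute the left side: (1/(2π)) [∫_0^π 9^2 dx + ∫_π^{2π} 8^2 dx] = (1/(2π)) · (81π + 64π) = (81 + 64)/2 = 145/2.
So Σ_{n ∈ Z} |c_n|^2 = 145/2.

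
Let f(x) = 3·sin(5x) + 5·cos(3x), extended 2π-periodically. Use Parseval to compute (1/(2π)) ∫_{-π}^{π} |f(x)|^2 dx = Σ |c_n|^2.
Σ |c_n|^2 = 17

Expand |f|^2 and use orthogonality of {sin(nx), cos(mx)} on [-π, π]:
  ∫_{-π}^{π} sin(nx)^2 dx = π, ∫ cos(mx)^2 dx = π, and cross terms integrate to 0.
So ∫_{-π}^{π} f(x)^2 dx = 3^2 · π + 5^2 · π = (9 + 25)π.
Divide by 2π: (9 + 25)/2 = 17.
By Parseval, this equals Σ |c_n|^2.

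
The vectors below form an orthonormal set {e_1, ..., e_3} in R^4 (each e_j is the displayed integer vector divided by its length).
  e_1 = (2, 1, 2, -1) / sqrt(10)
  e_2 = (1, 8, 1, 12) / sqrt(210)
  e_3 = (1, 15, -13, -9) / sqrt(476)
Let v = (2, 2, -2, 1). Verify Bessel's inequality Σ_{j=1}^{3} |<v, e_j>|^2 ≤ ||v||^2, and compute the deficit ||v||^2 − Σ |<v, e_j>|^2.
Σ |<v, e_j>|^2 = 1811/204; ||v||^2 = 13; deficit = 841/204

Write each e_j = u_j / sqrt(<u_j, u_j>) where u_j is the displayed integer vector. Then <v, e_j> = <v, u_j> / sqrt(<u_j, u_j>), so |<v, e_j>|^2 = <v, u_j>^2 / <u_j, u_j>.
Coefficients: <v, e_1> = 1/sqrt(10), <v, e_2> = 28/sqrt(210), <v, e_3> = 49/sqrt(476).
Square and sum: Σ |<v, e_j>|^2 = 1811/204.
Compute ||v||^2 = v·v = 13.
Deficit = 13 − 1811/204 = 841/204 ≥ 0, confirming Bessel's inequality. (The deficit equals ||v − Σ <v,e_j> e_j||^2, the squared distance from v to span{e_j}.)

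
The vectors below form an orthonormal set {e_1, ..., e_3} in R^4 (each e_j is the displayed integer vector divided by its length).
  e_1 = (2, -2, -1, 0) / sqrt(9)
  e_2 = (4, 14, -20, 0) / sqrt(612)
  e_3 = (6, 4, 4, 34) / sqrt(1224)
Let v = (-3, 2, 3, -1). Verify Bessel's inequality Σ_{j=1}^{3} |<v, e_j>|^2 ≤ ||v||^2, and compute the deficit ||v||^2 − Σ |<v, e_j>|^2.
Σ |<v, e_j>|^2 = 205/9; ||v||^2 = 23; deficit = 2/9

Write each e_j = u_j / sqrt(<u_j, u_j>) where u_j is the displayed integer vector. Then <v, e_j> = <v, u_j> / sqrt(<u_j, u_j>), so |<v, e_j>|^2 = <v, u_j>^2 / <u_j, u_j>.
Coefficients: <v, e_1> = -13/sqrt(9), <v, e_2> = -44/sqrt(612), <v, e_3> = -32/sqrt(1224).
Square and sum: Σ |<v, e_j>|^2 = 205/9.
Compute ||v||^2 = v·v = 23.
Deficit = 23 − 205/9 = 2/9 ≥ 0, confirming Bessel's inequality. (The deficit equals ||v − Σ <v,e_j> e_j||^2, the squared distance from v to span{e_j}.)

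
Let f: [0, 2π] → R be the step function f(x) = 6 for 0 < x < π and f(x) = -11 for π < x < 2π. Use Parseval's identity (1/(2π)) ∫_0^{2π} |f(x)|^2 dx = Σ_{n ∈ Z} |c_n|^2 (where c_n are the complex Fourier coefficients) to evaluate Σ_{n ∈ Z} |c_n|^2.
Σ |c_n|^2 = 157/2

Parseval equates the L^2 energy of f (normalised by 1/(2π)) with the ℓ^2 sum of its Fourier coefficients: (1/(2π)) ∫_0^{2π} |f|^2 = Σ |c_n|^2.
Compute the left side: (1/(2π)) [∫_0^π 6^2 dx + ∫_π^{2π} (-11)^2 dx] = (1/(2π)) · (36π + 121π) = (36 + 121)/2 = 157/2.
So Σ_{n ∈ Z} |c_n|^2 = 157/2.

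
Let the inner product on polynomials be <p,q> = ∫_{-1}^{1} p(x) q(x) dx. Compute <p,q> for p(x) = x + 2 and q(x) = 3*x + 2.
<p,q> = 10

Expand the product: p(x)·q(x) = 3*x^2 + 8*x + 4.
∫_{-1}^{1} of each monomial x^k gives [2/(k+1) if k even, 0 if k odd]. Integrating term-by-term (or equivalently evaluating the antiderivative F(x) = x^3 + 4*x^2 + 4*x at the endpoints):
  F(1) − F(−1) = 9 − (-1) = 10.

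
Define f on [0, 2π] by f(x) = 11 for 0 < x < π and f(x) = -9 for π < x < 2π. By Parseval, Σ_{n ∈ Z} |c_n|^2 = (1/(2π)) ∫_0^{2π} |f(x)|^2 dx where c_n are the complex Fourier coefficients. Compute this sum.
Σ |c_n|^2 = 101

Parseval equates the L^2 energy of f (normalised by 1/(2π)) with the ℓ^2 sum of its Fourier coefficients: (1/(2π)) ∫_0^{2π} |f|^2 = Σ |c_n|^2.
Compute the left side: (1/(2π)) [∫_0^π 11^2 dx + ∫_π^{2π} (-9)^2 dx] = (1/(2π)) · (121π + 81π) = (121 + 81)/2 = 101.
So Σ_{n ∈ Z} |c_n|^2 = 101.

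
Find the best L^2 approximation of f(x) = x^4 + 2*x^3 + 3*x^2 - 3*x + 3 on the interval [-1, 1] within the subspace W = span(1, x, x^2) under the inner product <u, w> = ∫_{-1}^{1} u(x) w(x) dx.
g(x) = 27*x^2/7 - 9*x/5 + 102/35

The best approximation g ∈ W is the orthogonal projection of f onto W. Writing g = a_0 + a_1 x + a_2 x^2, the coefficients solve the normal equations G · a = b where
  G_{ij} = <φ_i, φ_j> and b_i = <f, φ_i>, with φ_0 = 1, φ_1 = x, φ_2 = x^2.
G =
  [2, 0, 2/3]
  [0, 2/3, 0]
  [2/3, 0, 2/5],
b = (42/5, -6/5, 122/35).
Solving gives a_0 = 102/35, a_1 = -9/5, a_2 = 27/7, so
  g(x) = 27*x^2/7 - 9*x/5 + 102/35.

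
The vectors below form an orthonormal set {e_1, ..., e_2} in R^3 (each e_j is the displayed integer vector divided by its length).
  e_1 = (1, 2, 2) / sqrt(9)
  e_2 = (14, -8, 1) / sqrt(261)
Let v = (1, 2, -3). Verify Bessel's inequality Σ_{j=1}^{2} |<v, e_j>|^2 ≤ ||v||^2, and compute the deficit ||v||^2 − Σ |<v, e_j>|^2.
Σ |<v, e_j>|^2 = 6/29; ||v||^2 = 14; deficit = 400/29

Write each e_j = u_j / sqrt(<u_j, u_j>) where u_j is the displayed integer vector. Then <v, e_j> = <v, u_j> / sqrt(<u_j, u_j>), so |<v, e_j>|^2 = <v, u_j>^2 / <u_j, u_j>.
Coefficients: <v, e_1> = -1/sqrt(9), <v, e_2> = -5/sqrt(261).
Square and sum: Σ |<v, e_j>|^2 = 6/29.
Compute ||v||^2 = v·v = 14.
Deficit = 14 − 6/29 = 400/29 ≥ 0, confirming Bessel's inequality. (The deficit equals ||v − Σ <v,e_j> e_j||^2, the squared distance from v to span{e_j}.)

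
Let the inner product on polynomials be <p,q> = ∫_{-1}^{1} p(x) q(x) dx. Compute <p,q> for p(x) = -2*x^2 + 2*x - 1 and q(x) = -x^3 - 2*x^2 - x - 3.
<p,q> = 54/5

Expand the product: p(x)·q(x) = 2*x^5 + 2*x^4 - x^3 + 6*x^2 - 5*x + 3.
∫_{-1}^{1} of each monomial x^k gives [2/(k+1) if k even, 0 if k odd]. Integrating term-by-term (or equivalently evaluating the antiderivative F(x) = x^6/3 + 2*x^5/5 - x^4/4 + 2*x^3 - 5*x^2/2 + 3*x at the endpoints):
  F(1) − F(−1) = 179/60 − (-469/60) = 54/5.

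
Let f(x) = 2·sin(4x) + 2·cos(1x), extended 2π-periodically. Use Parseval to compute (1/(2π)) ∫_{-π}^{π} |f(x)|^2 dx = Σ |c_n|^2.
Σ |c_n|^2 = 4

Expand |f|^2 and use orthogonality of {sin(nx), cos(mx)} on [-π, π]:
  ∫_{-π}^{π} sin(nx)^2 dx = π, ∫ cos(mx)^2 dx = π, and cross terms integrate to 0.
So ∫_{-π}^{π} f(x)^2 dx = 2^2 · π + 2^2 · π = (4 + 4)π.
Divide by 2π: (4 + 4)/2 = 4.
By Parseval, this equals Σ |c_n|^2.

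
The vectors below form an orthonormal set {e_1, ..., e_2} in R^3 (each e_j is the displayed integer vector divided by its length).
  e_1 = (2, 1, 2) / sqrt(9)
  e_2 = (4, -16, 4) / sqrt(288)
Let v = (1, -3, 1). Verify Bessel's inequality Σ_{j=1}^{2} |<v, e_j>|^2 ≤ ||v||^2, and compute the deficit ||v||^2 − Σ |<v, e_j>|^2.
Σ |<v, e_j>|^2 = 11; ||v||^2 = 11; deficit = 0

Write each e_j = u_j / sqrt(<u_j, u_j>) where u_j is the displayed integer vector. Then <v, e_j> = <v, u_j> / sqrt(<u_j, u_j>), so |<v, e_j>|^2 = <v, u_j>^2 / <u_j, u_j>.
Coefficients: <v, e_1> = 1/sqrt(9), <v, e_2> = 56/sqrt(288).
Square and sum: Σ |<v, e_j>|^2 = 11.
Compute ||v||^2 = v·v = 11.
Deficit = 11 − 11 = 0 ≥ 0, confirming Bessel's inequality. (The deficit equals ||v − Σ <v,e_j> e_j||^2, the squared distance from v to span{e_j}.)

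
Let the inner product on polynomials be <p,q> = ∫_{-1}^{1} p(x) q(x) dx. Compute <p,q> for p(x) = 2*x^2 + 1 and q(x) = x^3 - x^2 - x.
<p,q> = -22/15

Expand the product: p(x)·q(x) = 2*x^5 - 2*x^4 - x^3 - x^2 - x.
∫_{-1}^{1} of each monomial x^k gives [2/(k+1) if k even, 0 if k odd]. Integrating term-by-term (or equivalently evaluating the antiderivative F(x) = x^6/3 - 2*x^5/5 - x^4/4 - x^3/3 - x^2/2 at the endpoints):
  F(1) − F(−1) = -23/20 − (19/60) = -22/15.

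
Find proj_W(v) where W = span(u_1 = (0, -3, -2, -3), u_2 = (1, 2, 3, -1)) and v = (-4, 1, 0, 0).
proj_W(v) = (-71/249, 47/249, -29/83, 260/249)

Set up U = [u_1 | ... | u_2] ∈ R^(4×2). The projector onto W = col(U) is P = U (U^T U)^(-1) U^T.
Compute U^T U =
  [22, -9]
  [-9, 15],
and U^T v = (-3, -2).
Solve U^T U · c = U^T v for the coefficients: c = (-21/83, -71/249). The projection is proj_W(v) = U c.
Check: (v - proj_W(v)) · u_1 = 0  (should be 0).
Check: (v - proj_W(v)) · u_2 = 0  (should be 0).
Result: proj_W(v) = (-71/249, 47/249, -29/83, 260/249).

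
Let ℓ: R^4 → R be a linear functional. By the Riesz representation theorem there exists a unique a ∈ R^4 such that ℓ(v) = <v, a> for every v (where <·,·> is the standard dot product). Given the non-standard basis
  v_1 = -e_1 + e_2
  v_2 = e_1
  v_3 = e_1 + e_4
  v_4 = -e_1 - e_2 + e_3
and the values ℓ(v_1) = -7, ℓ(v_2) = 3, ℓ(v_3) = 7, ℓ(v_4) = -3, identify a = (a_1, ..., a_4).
a = (3, -4, -4, 4)

Write a = (a_1, ..., a_4) in the standard basis. For each basis vector v_i, ℓ(v_i) = <v_i, a> is a linear equation in the a_j's. Collect the n equations into a matrix system V a = ℓ, where row i of V is v_i (expressed in the standard basis). Since V is invertible (lower-triangular with 1s on the diagonal, up to permutation), solve by back-substitution:
  V =
[[-1, 1, 0, 0],
 [1, 0, 0, 0],
 [1, 0, 0, 1],
 [-1, -1, 1, 0]]
  V a = (-7, 3, 7, -3)
Solving gives a = (3, -4, -4, 4).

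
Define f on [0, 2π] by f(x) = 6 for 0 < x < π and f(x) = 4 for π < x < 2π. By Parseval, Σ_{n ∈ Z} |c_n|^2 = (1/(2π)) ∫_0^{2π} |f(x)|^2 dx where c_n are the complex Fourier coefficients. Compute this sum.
Σ |c_n|^2 = 26

Parseval equates the L^2 energy of f (normalised by 1/(2π)) with the ℓ^2 sum of its Fourier coefficients: (1/(2π)) ∫_0^{2π} |f|^2 = Σ |c_n|^2.
Compute the left side: (1/(2π)) [∫_0^π 6^2 dx + ∫_π^{2π} 4^2 dx] = (1/(2π)) · (36π + 16π) = (36 + 16)/2 = 26.
So Σ_{n ∈ Z} |c_n|^2 = 26.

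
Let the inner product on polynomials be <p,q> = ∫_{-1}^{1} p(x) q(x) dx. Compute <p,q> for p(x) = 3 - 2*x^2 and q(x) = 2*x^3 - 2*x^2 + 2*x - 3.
<p,q> = -82/5

Expand the product: p(x)·q(x) = -4*x^5 + 4*x^4 + 2*x^3 + 6*x - 9.
∫_{-1}^{1} of each monomial x^k gives [2/(k+1) if k even, 0 if k odd]. Integrating term-by-term (or equivalently evaluating the antiderivative F(x) = -2*x^6/3 + 4*x^5/5 + x^4/2 + 3*x^2 - 9*x at the endpoints):
  F(1) − F(−1) = -161/30 − (331/30) = -82/5.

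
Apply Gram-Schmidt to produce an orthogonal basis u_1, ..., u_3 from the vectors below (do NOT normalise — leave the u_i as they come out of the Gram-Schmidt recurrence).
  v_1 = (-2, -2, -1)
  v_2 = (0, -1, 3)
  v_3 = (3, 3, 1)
Orthogonal basis:
  u_1 = (-2, -2, -1)
  u_2 = (-2/9, -11/9, 26/9)
  u_3 = (7/89, -6/89, -2/89)

Apply the Gram-Schmidt recurrence
  u_1 = v_1
  u_i = v_i − Σ_{j<i} ((v_i · u_j) / (u_j · u_j)) · u_j.

Step by step this gives:
  u_1 = (-2, -2, -1)
  u_2 = (-2/9, -11/9, 26/9)
  u_3 = (7/89, -6/89, -2/89)

Orthogonality check:
  u_2 · u_1 = 0 (should be 0)
  u_3 · u_1 = 0 (should be 0)
  u_3 · u_2 = 0 (should be 0)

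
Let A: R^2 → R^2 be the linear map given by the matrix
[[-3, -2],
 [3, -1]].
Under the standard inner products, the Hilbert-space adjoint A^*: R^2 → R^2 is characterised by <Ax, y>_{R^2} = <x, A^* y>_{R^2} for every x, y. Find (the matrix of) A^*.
A^* = A^T =
[[-3, 3],
 [-2, -1]]

For real matrices with standard dot products, the defining identity <Ax, y> = <x, A^* y> gives (Ax)^T y = x^T (A^*) y, i.e. x^T A^T y = x^T (A^*) y. Since this holds for all x, y, we must have A^* = A^T. Therefore
A^* =
[[-3, 3],
 [-2, -1]].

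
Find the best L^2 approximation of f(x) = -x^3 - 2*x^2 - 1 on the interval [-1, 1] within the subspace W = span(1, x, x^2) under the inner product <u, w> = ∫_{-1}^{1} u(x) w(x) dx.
g(x) = -2*x^2 - 3*x/5 - 1

The best approximation g ∈ W is the orthogonal projection of f onto W. Writing g = a_0 + a_1 x + a_2 x^2, the coefficients solve the normal equations G · a = b where
  G_{ij} = <φ_i, φ_j> and b_i = <f, φ_i>, with φ_0 = 1, φ_1 = x, φ_2 = x^2.
G =
  [2, 0, 2/3]
  [0, 2/3, 0]
  [2/3, 0, 2/5],
b = (-10/3, -2/5, -22/15).
Solving gives a_0 = -1, a_1 = -3/5, a_2 = -2, so
  g(x) = -2*x^2 - 3*x/5 - 1.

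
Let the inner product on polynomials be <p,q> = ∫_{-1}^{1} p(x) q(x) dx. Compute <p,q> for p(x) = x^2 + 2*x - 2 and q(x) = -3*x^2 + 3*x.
<p,q> = 34/5

Expand the product: p(x)·q(x) = -3*x^4 - 3*x^3 + 12*x^2 - 6*x.
∫_{-1}^{1} of each monomial x^k gives [2/(k+1) if k even, 0 if k odd]. Integrating term-by-term (or equivalently evaluating the antiderivative F(x) = -3*x^5/5 - 3*x^4/4 + 4*x^3 - 3*x^2 at the endpoints):
  F(1) − F(−1) = -7/20 − (-143/20) = 34/5.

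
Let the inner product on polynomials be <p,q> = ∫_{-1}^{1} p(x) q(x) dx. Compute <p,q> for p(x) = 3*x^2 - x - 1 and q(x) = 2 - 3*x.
<p,q> = 2

Expand the product: p(x)·q(x) = -9*x^3 + 9*x^2 + x - 2.
∫_{-1}^{1} of each monomial x^k gives [2/(k+1) if k even, 0 if k odd]. Integrating term-by-term (or equivalently evaluating the antiderivative F(x) = -9*x^4/4 + 3*x^3 + x^2/2 - 2*x at the endpoints):
  F(1) − F(−1) = -3/4 − (-11/4) = 2.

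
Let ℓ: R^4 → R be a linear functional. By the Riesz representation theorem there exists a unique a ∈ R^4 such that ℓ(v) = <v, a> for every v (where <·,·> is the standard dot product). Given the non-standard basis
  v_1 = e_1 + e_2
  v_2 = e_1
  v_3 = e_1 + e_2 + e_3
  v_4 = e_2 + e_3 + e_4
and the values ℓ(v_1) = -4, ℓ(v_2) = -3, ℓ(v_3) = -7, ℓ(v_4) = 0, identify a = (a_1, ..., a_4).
a = (-3, -1, -3, 4)

Write a = (a_1, ..., a_4) in the standard basis. For each basis vector v_i, ℓ(v_i) = <v_i, a> is a linear equation in the a_j's. Collect the n equations into a matrix system V a = ℓ, where row i of V is v_i (expressed in the standard basis). Since V is invertible (lower-triangular with 1s on the diagonal, up to permutation), solve by back-substitution:
  V =
[[1, 1, 0, 0],
 [1, 0, 0, 0],
 [1, 1, 1, 0],
 [0, 1, 1, 1]]
  V a = (-4, -3, -7, 0)
Solving gives a = (-3, -1, -3, 4).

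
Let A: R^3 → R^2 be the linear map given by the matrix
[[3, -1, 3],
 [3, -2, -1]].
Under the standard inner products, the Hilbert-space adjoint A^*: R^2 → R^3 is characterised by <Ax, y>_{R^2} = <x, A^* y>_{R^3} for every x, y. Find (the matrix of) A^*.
A^* = A^T =
[[3, 3],
 [-1, -2],
 [3, -1]]

For real matrices with standard dot products, the defining identity <Ax, y> = <x, A^* y> gives (Ax)^T y = x^T (A^*) y, i.e. x^T A^T y = x^T (A^*) y. Since this holds for all x, y, we must have A^* = A^T. Therefore
A^* =
[[3, 3],
 [-1, -2],
 [3, -1]].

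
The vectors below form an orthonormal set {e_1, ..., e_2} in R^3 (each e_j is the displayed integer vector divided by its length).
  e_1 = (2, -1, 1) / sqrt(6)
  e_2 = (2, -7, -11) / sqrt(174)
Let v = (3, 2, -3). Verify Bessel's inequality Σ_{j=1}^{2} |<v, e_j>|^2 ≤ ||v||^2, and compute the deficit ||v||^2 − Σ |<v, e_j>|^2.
Σ |<v, e_j>|^2 = 109/29; ||v||^2 = 22; deficit = 529/29

Write each e_j = u_j / sqrt(<u_j, u_j>) where u_j is the displayed integer vector. Then <v, e_j> = <v, u_j> / sqrt(<u_j, u_j>), so |<v, e_j>|^2 = <v, u_j>^2 / <u_j, u_j>.
Coefficients: <v, e_1> = 1/sqrt(6), <v, e_2> = 25/sqrt(174).
Square and sum: Σ |<v, e_j>|^2 = 109/29.
Compute ||v||^2 = v·v = 22.
Deficit = 22 − 109/29 = 529/29 ≥ 0, confirming Bessel's inequality. (The deficit equals ||v − Σ <v,e_j> e_j||^2, the squared distance from v to span{e_j}.)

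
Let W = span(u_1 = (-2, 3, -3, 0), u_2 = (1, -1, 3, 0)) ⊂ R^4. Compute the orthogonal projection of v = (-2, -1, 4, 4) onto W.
proj_W(v) = (11/23, 11/46, 165/46, 0)

Set up U = [u_1 | ... | u_2] ∈ R^(4×2). The projector onto W = col(U) is P = U (U^T U)^(-1) U^T.
Compute U^T U =
  [22, -14]
  [-14, 11],
and U^T v = (-11, 11).
Solve U^T U · c = U^T v for the coefficients: c = (33/46, 44/23). The projection is proj_W(v) = U c.
Check: (v - proj_W(v)) · u_1 = 0  (should be 0).
Check: (v - proj_W(v)) · u_2 = 0  (should be 0).
Result: proj_W(v) = (11/23, 11/46, 165/46, 0).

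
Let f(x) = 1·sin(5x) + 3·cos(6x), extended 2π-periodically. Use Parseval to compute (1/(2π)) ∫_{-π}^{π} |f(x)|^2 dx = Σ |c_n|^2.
Σ |c_n|^2 = 5

Expand |f|^2 and use orthogonality of {sin(nx), cos(mx)} on [-π, π]:
  ∫_{-π}^{π} sin(nx)^2 dx = π, ∫ cos(mx)^2 dx = π, and cross terms integrate to 0.
So ∫_{-π}^{π} f(x)^2 dx = 1^2 · π + 3^2 · π = (1 + 9)π.
Divide by 2π: (1 + 9)/2 = 5.
By Parseval, this equals Σ |c_n|^2.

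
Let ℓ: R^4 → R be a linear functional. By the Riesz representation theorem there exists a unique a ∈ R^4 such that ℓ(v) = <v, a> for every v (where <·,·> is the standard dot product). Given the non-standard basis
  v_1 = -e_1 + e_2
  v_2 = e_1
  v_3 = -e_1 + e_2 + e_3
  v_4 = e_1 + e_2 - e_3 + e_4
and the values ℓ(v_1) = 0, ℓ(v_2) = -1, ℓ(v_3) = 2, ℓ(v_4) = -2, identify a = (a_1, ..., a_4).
a = (-1, -1, 2, 2)

Write a = (a_1, ..., a_4) in the standard basis. For each basis vector v_i, ℓ(v_i) = <v_i, a> is a linear equation in the a_j's. Collect the n equations into a matrix system V a = ℓ, where row i of V is v_i (expressed in the standard basis). Since V is invertible (lower-triangular with 1s on the diagonal, up to permutation), solve by back-substitution:
  V =
[[-1, 1, 0, 0],
 [1, 0, 0, 0],
 [-1, 1, 1, 0],
 [1, 1, -1, 1]]
  V a = (0, -1, 2, -2)
Solving gives a = (-1, -1, 2, 2).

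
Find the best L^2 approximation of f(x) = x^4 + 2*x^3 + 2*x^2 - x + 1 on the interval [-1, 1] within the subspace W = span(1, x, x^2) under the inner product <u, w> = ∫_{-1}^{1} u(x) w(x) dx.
g(x) = 20*x^2/7 + x/5 + 32/35

The best approximation g ∈ W is the orthogonal projection of f onto W. Writing g = a_0 + a_1 x + a_2 x^2, the coefficients solve the normal equations G · a = b where
  G_{ij} = <φ_i, φ_j> and b_i = <f, φ_i>, with φ_0 = 1, φ_1 = x, φ_2 = x^2.
G =
  [2, 0, 2/3]
  [0, 2/3, 0]
  [2/3, 0, 2/5],
b = (56/15, 2/15, 184/105).
Solving gives a_0 = 32/35, a_1 = 1/5, a_2 = 20/7, so
  g(x) = 20*x^2/7 + x/5 + 32/35.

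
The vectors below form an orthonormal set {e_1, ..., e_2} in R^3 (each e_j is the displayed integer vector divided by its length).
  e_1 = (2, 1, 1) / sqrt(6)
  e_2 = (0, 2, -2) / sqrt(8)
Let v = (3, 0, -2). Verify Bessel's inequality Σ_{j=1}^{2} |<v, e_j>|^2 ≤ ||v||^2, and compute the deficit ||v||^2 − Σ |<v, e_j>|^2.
Σ |<v, e_j>|^2 = 14/3; ||v||^2 = 13; deficit = 25/3

Write each e_j = u_j / sqrt(<u_j, u_j>) where u_j is the displayed integer vector. Then <v, e_j> = <v, u_j> / sqrt(<u_j, u_j>), so |<v, e_j>|^2 = <v, u_j>^2 / <u_j, u_j>.
Coefficients: <v, e_1> = 4/sqrt(6), <v, e_2> = 4/sqrt(8).
Square and sum: Σ |<v, e_j>|^2 = 14/3.
Compute ||v||^2 = v·v = 13.
Deficit = 13 − 14/3 = 25/3 ≥ 0, confirming Bessel's inequality. (The deficit equals ||v − Σ <v,e_j> e_j||^2, the squared distance from v to span{e_j}.)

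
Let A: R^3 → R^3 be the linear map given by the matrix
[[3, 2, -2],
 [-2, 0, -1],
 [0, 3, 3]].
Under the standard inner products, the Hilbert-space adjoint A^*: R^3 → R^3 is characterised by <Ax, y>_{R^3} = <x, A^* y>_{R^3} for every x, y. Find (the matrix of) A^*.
A^* = A^T =
[[3, -2, 0],
 [2, 0, 3],
 [-2, -1, 3]]

For real matrices with standard dot products, the defining identity <Ax, y> = <x, A^* y> gives (Ax)^T y = x^T (A^*) y, i.e. x^T A^T y = x^T (A^*) y. Since this holds for all x, y, we must have A^* = A^T. Therefore
A^* =
[[3, -2, 0],
 [2, 0, 3],
 [-2, -1, 3]].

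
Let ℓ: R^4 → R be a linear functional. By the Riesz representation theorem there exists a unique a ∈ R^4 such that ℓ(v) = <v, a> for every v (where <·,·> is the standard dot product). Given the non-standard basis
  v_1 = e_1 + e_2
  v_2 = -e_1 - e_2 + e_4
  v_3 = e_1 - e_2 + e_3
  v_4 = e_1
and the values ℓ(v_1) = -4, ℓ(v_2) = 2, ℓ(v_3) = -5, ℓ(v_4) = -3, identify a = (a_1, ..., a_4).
a = (-3, -1, -3, -2)

Write a = (a_1, ..., a_4) in the standard basis. For each basis vector v_i, ℓ(v_i) = <v_i, a> is a linear equation in the a_j's. Collect the n equations into a matrix system V a = ℓ, where row i of V is v_i (expressed in the standard basis). Since V is invertible (lower-triangular with 1s on the diagonal, up to permutation), solve by back-substitution:
  V =
[[1, 1, 0, 0],
 [-1, -1, 0, 1],
 [1, -1, 1, 0],
 [1, 0, 0, 0]]
  V a = (-4, 2, -5, -3)
Solving gives a = (-3, -1, -3, -2).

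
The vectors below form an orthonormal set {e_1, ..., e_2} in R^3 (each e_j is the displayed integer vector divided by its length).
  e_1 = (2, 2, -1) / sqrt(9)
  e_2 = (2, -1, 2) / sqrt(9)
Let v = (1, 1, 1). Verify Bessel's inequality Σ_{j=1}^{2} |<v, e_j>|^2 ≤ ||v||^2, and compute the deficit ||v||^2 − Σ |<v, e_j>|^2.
Σ |<v, e_j>|^2 = 2; ||v||^2 = 3; deficit = 1

Write each e_j = u_j / sqrt(<u_j, u_j>) where u_j is the displayed integer vector. Then <v, e_j> = <v, u_j> / sqrt(<u_j, u_j>), so |<v, e_j>|^2 = <v, u_j>^2 / <u_j, u_j>.
Coefficients: <v, e_1> = 3/sqrt(9), <v, e_2> = 3/sqrt(9).
Square and sum: Σ |<v, e_j>|^2 = 2.
Compute ||v||^2 = v·v = 3.
Deficit = 3 − 2 = 1 ≥ 0, confirming Bessel's inequality. (The deficit equals ||v − Σ <v,e_j> e_j||^2, the squared distance from v to span{e_j}.)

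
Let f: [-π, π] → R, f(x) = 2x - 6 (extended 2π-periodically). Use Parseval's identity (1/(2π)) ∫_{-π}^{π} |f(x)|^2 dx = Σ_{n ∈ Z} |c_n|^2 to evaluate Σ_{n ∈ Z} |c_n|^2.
Σ |c_n|^2 = 4π^2/3 + 36

Expand and integrate term by term over [-π, π]:
  ∫ (2x)^2 dx = 4·(2π^3/3); ∫ 2·2·(-6)·x dx = 0 (odd integrand); ∫ (-6)^2 dx = 36·2π.
So (1/(2π)) ∫_{-π}^{π} (2x - 6)^2 dx = 4π^2/3 + 36 = 4π^2/3 + 36.
Parseval ⇒ Σ |c_n|^2 = 4π^2/3 + 36.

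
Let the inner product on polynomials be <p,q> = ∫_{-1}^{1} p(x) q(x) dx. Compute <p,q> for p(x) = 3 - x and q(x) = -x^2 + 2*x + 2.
<p,q> = 26/3

Expand the product: p(x)·q(x) = x^3 - 5*x^2 + 4*x + 6.
∫_{-1}^{1} of each monomial x^k gives [2/(k+1) if k even, 0 if k odd]. Integrating term-by-term (or equivalently evaluating the antiderivative F(x) = x^4/4 - 5*x^3/3 + 2*x^2 + 6*x at the endpoints):
  F(1) − F(−1) = 79/12 − (-25/12) = 26/3.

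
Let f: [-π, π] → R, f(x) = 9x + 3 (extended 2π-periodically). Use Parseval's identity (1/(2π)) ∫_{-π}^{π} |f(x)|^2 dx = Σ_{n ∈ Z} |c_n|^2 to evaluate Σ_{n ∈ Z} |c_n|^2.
Σ |c_n|^2 = 27π^2 + 9

Expand and integrate term by term over [-π, π]:
  ∫ (9x)^2 dx = 81·(2π^3/3); ∫ 2·9·(3)·x dx = 0 (odd integrand); ∫ 3^2 dx = 9·2π.
So (1/(2π)) ∫_{-π}^{π} (9x + 3)^2 dx = 81π^2/3 + 9 = 27π^2 + 9.
Parseval ⇒ Σ |c_n|^2 = 27π^2 + 9.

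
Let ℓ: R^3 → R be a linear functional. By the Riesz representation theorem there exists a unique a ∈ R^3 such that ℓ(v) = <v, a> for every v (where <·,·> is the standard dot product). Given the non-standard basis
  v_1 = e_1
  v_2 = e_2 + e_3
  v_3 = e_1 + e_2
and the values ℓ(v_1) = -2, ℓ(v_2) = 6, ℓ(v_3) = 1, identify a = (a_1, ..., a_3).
a = (-2, 3, 3)

Write a = (a_1, ..., a_3) in the standard basis. For each basis vector v_i, ℓ(v_i) = <v_i, a> is a linear equation in the a_j's. Collect the n equations into a matrix system V a = ℓ, where row i of V is v_i (expressed in the standard basis). Since V is invertible (lower-triangular with 1s on the diagonal, up to permutation), solve by back-substitution:
  V =
[[1, 0, 0],
 [0, 1, 1],
 [1, 1, 0]]
  V a = (-2, 6, 1)
Solving gives a = (-2, 3, 3).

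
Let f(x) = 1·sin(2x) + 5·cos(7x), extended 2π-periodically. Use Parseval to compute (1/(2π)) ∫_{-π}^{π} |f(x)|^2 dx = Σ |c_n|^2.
Σ |c_n|^2 = 13

Expand |f|^2 and use orthogonality of {sin(nx), cos(mx)} on [-π, π]:
  ∫_{-π}^{π} sin(nx)^2 dx = π, ∫ cos(mx)^2 dx = π, and cross terms integrate to 0.
So ∫_{-π}^{π} f(x)^2 dx = 1^2 · π + 5^2 · π = (1 + 25)π.
Divide by 2π: (1 + 25)/2 = 13.
By Parseval, this equals Σ |c_n|^2.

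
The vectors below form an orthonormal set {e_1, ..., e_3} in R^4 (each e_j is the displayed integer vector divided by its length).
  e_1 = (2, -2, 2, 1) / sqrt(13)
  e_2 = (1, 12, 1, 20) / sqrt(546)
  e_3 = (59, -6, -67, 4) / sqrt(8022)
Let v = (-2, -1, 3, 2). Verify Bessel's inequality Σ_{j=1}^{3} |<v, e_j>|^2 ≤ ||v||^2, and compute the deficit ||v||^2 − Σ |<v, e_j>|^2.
Σ |<v, e_j>|^2 = 3038/191; ||v||^2 = 18; deficit = 400/191

Write each e_j = u_j / sqrt(<u_j, u_j>) where u_j is the displayed integer vector. Then <v, e_j> = <v, u_j> / sqrt(<u_j, u_j>), so |<v, e_j>|^2 = <v, u_j>^2 / <u_j, u_j>.
Coefficients: <v, e_1> = 6/sqrt(13), <v, e_2> = 29/sqrt(546), <v, e_3> = -305/sqrt(8022).
Square and sum: Σ |<v, e_j>|^2 = 3038/191.
Compute ||v||^2 = v·v = 18.
Deficit = 18 − 3038/191 = 400/191 ≥ 0, confirming Bessel's inequality. (The deficit equals ||v − Σ <v,e_j> e_j||^2, the squared distance from v to span{e_j}.)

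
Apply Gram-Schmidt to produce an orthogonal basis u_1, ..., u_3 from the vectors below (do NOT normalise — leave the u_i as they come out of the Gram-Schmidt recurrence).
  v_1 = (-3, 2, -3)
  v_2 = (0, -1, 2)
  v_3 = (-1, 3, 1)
Orthogonal basis:
  u_1 = (-3, 2, -3)
  u_2 = (-12/11, -3/11, 10/11)
  u_3 = (10/23, 60/23, 30/23)

Apply the Gram-Schmidt recurrence
  u_1 = v_1
  u_i = v_i − Σ_{j<i} ((v_i · u_j) / (u_j · u_j)) · u_j.

Step by step this gives:
  u_1 = (-3, 2, -3)
  u_2 = (-12/11, -3/11, 10/11)
  u_3 = (10/23, 60/23, 30/23)

Orthogonality check:
  u_2 · u_1 = 0 (should be 0)
  u_3 · u_1 = 0 (should be 0)
  u_3 · u_2 = 0 (should be 0)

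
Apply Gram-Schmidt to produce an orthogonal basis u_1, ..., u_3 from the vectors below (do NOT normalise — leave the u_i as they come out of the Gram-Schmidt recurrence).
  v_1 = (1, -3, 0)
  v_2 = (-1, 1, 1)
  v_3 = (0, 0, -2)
Orthogonal basis:
  u_1 = (1, -3, 0)
  u_2 = (-3/5, -1/5, 1)
  u_3 = (-6/7, -2/7, -4/7)

Apply the Gram-Schmidt recurrence
  u_1 = v_1
  u_i = v_i − Σ_{j<i} ((v_i · u_j) / (u_j · u_j)) · u_j.

Step by step this gives:
  u_1 = (1, -3, 0)
  u_2 = (-3/5, -1/5, 1)
  u_3 = (-6/7, -2/7, -4/7)

Orthogonality check:
  u_2 · u_1 = 0 (should be 0)
  u_3 · u_1 = 0 (should be 0)
  u_3 · u_2 = 0 (should be 0)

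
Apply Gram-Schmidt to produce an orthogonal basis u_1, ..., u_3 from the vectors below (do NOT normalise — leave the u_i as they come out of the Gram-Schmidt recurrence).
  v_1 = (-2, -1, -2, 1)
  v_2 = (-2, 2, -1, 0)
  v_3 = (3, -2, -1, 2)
Orthogonal basis:
  u_1 = (-2, -1, -2, 1)
  u_2 = (-6/5, 12/5, -1/5, -2/5)
  u_3 = (57/37, 34/37, -46/37, 56/37)

Apply the Gram-Schmidt recurrence
  u_1 = v_1
  u_i = v_i − Σ_{j<i} ((v_i · u_j) / (u_j · u_j)) · u_j.

Step by step this gives:
  u_1 = (-2, -1, -2, 1)
  u_2 = (-6/5, 12/5, -1/5, -2/5)
  u_3 = (57/37, 34/37, -46/37, 56/37)

Orthogonality check:
  u_2 · u_1 = 0 (should be 0)
  u_3 · u_1 = 0 (should be 0)
  u_3 · u_2 = 0 (should be 0)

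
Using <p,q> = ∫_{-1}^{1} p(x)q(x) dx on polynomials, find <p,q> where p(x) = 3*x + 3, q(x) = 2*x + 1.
<p,q> = 10

Expand the product: p(x)·q(x) = 6*x^2 + 9*x + 3.
∫_{-1}^{1} of each monomial x^k gives [2/(k+1) if k even, 0 if k odd]. Integrating term-by-term (or equivalently evaluating the antiderivative F(x) = 2*x^3 + 9*x^2/2 + 3*x at the endpoints):
  F(1) − F(−1) = 19/2 − (-1/2) = 10.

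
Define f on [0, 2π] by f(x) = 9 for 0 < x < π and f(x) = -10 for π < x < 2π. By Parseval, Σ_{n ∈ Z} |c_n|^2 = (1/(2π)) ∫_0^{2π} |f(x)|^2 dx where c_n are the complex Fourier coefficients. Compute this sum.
Σ |c_n|^2 = 181/2

Parseval equates the L^2 energy of f (normalised by 1/(2π)) with the ℓ^2 sum of its Fourier coefficients: (1/(2π)) ∫_0^{2π} |f|^2 = Σ |c_n|^2.
Compute the left side: (1/(2π)) [∫_0^π 9^2 dx + ∫_π^{2π} (-10)^2 dx] = (1/(2π)) · (81π + 100π) = (81 + 100)/2 = 181/2.
So Σ_{n ∈ Z} |c_n|^2 = 181/2.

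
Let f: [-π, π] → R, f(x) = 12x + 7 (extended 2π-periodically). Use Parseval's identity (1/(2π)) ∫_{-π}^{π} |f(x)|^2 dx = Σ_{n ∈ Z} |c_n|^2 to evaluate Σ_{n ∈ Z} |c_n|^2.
Σ |c_n|^2 = 48π^2 + 49

Expand and integrate term by term over [-π, π]:
  ∫ (12x)^2 dx = 144·(2π^3/3); ∫ 2·12·(7)·x dx = 0 (odd integrand); ∫ 7^2 dx = 49·2π.
So (1/(2π)) ∫_{-π}^{π} (12x + 7)^2 dx = 144π^2/3 + 49 = 48π^2 + 49.
Parseval ⇒ Σ |c_n|^2 = 48π^2 + 49.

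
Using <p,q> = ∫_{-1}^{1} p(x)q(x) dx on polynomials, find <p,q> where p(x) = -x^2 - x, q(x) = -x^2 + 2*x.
<p,q> = -14/15

Expand the product: p(x)·q(x) = x^4 - x^3 - 2*x^2.
∫_{-1}^{1} of each monomial x^k gives [2/(k+1) if k even, 0 if k odd]. Integrating term-by-term (or equivalently evaluating the antiderivative F(x) = x^5/5 - x^4/4 - 2*x^3/3 at the endpoints):
  F(1) − F(−1) = -43/60 − (13/60) = -14/15.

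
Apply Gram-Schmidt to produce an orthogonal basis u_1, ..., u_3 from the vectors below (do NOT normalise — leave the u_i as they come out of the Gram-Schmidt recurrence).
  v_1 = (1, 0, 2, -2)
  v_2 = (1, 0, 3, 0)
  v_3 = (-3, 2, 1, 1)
Orthogonal basis:
  u_1 = (1, 0, 2, -2)
  u_2 = (2/9, 0, 13/9, 14/9)
  u_3 = (-114/41, 2, 38/41, -19/41)

Apply the Gram-Schmidt recurrence
  u_1 = v_1
  u_i = v_i − Σ_{j<i} ((v_i · u_j) / (u_j · u_j)) · u_j.

Step by step this gives:
  u_1 = (1, 0, 2, -2)
  u_2 = (2/9, 0, 13/9, 14/9)
  u_3 = (-114/41, 2, 38/41, -19/41)

Orthogonality check:
  u_2 · u_1 = 0 (should be 0)
  u_3 · u_1 = 0 (should be 0)
  u_3 · u_2 = 0 (should be 0)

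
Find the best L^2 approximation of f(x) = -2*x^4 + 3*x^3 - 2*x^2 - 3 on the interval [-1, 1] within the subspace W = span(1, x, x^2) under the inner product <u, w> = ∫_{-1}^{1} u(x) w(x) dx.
g(x) = -26*x^2/7 + 9*x/5 - 99/35

The best approximation g ∈ W is the orthogonal projection of f onto W. Writing g = a_0 + a_1 x + a_2 x^2, the coefficients solve the normal equations G · a = b where
  G_{ij} = <φ_i, φ_j> and b_i = <f, φ_i>, with φ_0 = 1, φ_1 = x, φ_2 = x^2.
G =
  [2, 0, 2/3]
  [0, 2/3, 0]
  [2/3, 0, 2/5],
b = (-122/15, 6/5, -118/35).
Solving gives a_0 = -99/35, a_1 = 9/5, a_2 = -26/7, so
  g(x) = -26*x^2/7 + 9*x/5 - 99/35.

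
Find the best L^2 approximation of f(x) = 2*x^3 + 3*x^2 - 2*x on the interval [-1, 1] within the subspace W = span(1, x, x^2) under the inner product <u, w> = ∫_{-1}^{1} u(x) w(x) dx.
g(x) = 3*x^2 - 4*x/5

The best approximation g ∈ W is the orthogonal projection of f onto W. Writing g = a_0 + a_1 x + a_2 x^2, the coefficients solve the normal equations G · a = b where
  G_{ij} = <φ_i, φ_j> and b_i = <f, φ_i>, with φ_0 = 1, φ_1 = x, φ_2 = x^2.
G =
  [2, 0, 2/3]
  [0, 2/3, 0]
  [2/3, 0, 2/5],
b = (2, -8/15, 6/5).
Solving gives a_0 = 0, a_1 = -4/5, a_2 = 3, so
  g(x) = 3*x^2 - 4*x/5.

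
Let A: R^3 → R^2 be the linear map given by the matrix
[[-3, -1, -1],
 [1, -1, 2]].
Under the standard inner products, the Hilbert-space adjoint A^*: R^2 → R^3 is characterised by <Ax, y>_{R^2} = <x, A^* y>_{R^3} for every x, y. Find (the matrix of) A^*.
A^* = A^T =
[[-3, 1],
 [-1, -1],
 [-1, 2]]

For real matrices with standard dot products, the defining identity <Ax, y> = <x, A^* y> gives (Ax)^T y = x^T (A^*) y, i.e. x^T A^T y = x^T (A^*) y. Since this holds for all x, y, we must have A^* = A^T. Therefore
A^* =
[[-3, 1],
 [-1, -1],
 [-1, 2]].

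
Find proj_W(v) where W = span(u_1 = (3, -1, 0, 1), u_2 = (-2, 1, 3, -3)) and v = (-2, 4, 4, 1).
proj_W(v) = (-305/153, 134/153, 97/51, -328/153)

Set up U = [u_1 | ... | u_2] ∈ R^(4×2). The projector onto W = col(U) is P = U (U^T U)^(-1) U^T.
Compute U^T U =
  [11, -10]
  [-10, 23],
and U^T v = (-9, 17).
Solve U^T U · c = U^T v for the coefficients: c = (-37/153, 97/153). The projection is proj_W(v) = U c.
Check: (v - proj_W(v)) · u_1 = 0  (should be 0).
Check: (v - proj_W(v)) · u_2 = 0  (should be 0).
Result: proj_W(v) = (-305/153, 134/153, 97/51, -328/153).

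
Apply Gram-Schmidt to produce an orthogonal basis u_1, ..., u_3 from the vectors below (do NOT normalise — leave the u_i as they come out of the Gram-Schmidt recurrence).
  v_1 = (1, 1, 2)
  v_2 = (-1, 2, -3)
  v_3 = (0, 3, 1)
Orthogonal basis:
  u_1 = (1, 1, 2)
  u_2 = (-1/6, 17/6, -4/3)
  u_3 = (-42/59, 6/59, 18/59)

Apply the Gram-Schmidt recurrence
  u_1 = v_1
  u_i = v_i − Σ_{j<i} ((v_i · u_j) / (u_j · u_j)) · u_j.

Step by step this gives:
  u_1 = (1, 1, 2)
  u_2 = (-1/6, 17/6, -4/3)
  u_3 = (-42/59, 6/59, 18/59)

Orthogonality check:
  u_2 · u_1 = 0 (should be 0)
  u_3 · u_1 = 0 (should be 0)
  u_3 · u_2 = 0 (should be 0)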